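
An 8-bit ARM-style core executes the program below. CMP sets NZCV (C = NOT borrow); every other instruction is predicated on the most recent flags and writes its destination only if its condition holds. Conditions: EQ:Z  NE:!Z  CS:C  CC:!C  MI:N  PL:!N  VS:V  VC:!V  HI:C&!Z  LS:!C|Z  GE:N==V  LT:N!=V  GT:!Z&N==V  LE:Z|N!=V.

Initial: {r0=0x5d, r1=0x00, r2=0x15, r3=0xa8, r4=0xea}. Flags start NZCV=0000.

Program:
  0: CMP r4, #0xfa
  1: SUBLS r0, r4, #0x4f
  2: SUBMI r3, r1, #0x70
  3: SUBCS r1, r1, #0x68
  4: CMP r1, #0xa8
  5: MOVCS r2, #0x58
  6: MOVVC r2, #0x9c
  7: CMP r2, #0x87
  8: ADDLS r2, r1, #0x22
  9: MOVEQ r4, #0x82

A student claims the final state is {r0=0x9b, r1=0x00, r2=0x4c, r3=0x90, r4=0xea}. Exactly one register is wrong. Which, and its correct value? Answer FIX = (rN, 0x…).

FIX = (r2, 0x9c)

0: ✓ CMP  NZCV=1000
1: ✓ SUBLS  r0←0x9b
2: ✓ SUBMI  r3←0x90
3: · SUBCS
4: ✓ CMP  NZCV=0000
5: · MOVCS
6: ✓ MOVVC  r2←0x9c
7: ✓ CMP  NZCV=0010
8: · ADDLS
9: · MOVEQ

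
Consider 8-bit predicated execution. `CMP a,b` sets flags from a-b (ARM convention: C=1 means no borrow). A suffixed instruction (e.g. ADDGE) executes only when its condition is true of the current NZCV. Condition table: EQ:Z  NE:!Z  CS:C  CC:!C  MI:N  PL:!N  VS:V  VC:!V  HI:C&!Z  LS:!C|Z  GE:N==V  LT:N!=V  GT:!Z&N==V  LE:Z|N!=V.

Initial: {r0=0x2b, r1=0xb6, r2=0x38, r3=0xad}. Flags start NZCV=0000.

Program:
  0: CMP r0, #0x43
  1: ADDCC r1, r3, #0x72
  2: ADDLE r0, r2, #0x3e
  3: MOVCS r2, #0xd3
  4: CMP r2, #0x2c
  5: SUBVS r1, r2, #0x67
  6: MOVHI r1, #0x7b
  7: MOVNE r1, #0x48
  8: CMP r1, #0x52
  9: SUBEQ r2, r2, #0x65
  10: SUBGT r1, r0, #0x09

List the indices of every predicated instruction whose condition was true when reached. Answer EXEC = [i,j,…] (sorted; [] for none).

EXEC = [1,2,6,7]

0: ✓ CMP  NZCV=1000
1: ✓ ADDCC  r1←0x1f
2: ✓ ADDLE  r0←0x76
3: · MOVCS
4: ✓ CMP  NZCV=0010
5: · SUBVS
6: ✓ MOVHI  r1←0x7b
7: ✓ MOVNE  r1←0x48
8: ✓ CMP  NZCV=1000
9: · SUBEQ
10: · SUBGT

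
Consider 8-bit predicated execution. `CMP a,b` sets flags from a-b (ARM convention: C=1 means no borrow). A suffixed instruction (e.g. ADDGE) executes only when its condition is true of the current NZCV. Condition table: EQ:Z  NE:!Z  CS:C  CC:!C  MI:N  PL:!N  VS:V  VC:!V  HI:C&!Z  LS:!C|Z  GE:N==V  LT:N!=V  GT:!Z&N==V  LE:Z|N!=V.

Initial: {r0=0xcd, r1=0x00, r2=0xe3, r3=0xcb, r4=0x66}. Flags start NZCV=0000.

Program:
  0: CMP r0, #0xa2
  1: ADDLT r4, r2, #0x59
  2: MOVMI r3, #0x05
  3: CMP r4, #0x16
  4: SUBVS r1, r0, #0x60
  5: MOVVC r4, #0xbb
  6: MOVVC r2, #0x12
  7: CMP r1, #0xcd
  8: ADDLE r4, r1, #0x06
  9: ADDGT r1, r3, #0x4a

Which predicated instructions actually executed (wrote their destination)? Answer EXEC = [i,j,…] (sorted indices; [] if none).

[0] flags=0010 → (cmp)
[1] flags=0010 LT?F → skip
[2] flags=0010 MI?F → skip
[3] flags=0010 → (cmp)
[4] flags=0010 VS?F → skip
[5] flags=0010 VC?T → r4=0xbb
[6] flags=0010 VC?T → r2=0x12
[7] flags=0000 → (cmp)
[8] flags=0000 LE?F → skip
[9] flags=0000 GT?T → r1=0x15

EXEC = [5,6,9]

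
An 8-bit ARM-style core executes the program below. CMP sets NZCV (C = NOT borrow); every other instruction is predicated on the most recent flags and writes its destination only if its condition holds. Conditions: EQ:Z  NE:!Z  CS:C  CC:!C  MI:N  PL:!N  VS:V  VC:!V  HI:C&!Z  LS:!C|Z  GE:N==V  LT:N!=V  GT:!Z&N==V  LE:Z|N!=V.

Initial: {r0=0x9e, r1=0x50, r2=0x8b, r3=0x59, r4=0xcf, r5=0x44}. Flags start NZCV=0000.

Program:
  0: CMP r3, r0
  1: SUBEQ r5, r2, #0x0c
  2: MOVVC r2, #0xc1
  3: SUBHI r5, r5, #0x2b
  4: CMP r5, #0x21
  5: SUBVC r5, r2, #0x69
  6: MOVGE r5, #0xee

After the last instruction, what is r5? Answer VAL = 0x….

VAL = 0xee

0: ✓ CMP  NZCV=1001
1: · SUBEQ
2: · MOVVC
3: · SUBHI
4: ✓ CMP  NZCV=0010
5: ✓ SUBVC  r5←0x22
6: ✓ MOVGE  r5←0xee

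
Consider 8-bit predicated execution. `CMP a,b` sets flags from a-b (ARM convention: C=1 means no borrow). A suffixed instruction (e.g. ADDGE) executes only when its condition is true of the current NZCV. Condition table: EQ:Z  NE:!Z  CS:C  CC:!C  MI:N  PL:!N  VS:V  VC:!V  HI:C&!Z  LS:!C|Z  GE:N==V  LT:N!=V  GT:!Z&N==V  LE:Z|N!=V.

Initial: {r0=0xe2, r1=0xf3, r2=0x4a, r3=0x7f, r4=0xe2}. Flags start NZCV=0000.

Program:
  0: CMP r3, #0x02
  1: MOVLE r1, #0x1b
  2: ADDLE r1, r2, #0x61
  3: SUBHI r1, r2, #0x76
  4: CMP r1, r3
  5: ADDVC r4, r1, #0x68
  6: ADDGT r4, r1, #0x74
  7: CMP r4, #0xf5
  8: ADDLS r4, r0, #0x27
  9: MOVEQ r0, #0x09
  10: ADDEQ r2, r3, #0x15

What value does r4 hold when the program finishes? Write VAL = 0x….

VAL = 0x09

0: ✓ CMP  NZCV=0010
1: · MOVLE
2: · ADDLE
3: ✓ SUBHI  r1←0xd4
4: ✓ CMP  NZCV=0011
5: · ADDVC
6: · ADDGT
7: ✓ CMP  NZCV=1000
8: ✓ ADDLS  r4←0x09
9: · MOVEQ
10: · ADDEQ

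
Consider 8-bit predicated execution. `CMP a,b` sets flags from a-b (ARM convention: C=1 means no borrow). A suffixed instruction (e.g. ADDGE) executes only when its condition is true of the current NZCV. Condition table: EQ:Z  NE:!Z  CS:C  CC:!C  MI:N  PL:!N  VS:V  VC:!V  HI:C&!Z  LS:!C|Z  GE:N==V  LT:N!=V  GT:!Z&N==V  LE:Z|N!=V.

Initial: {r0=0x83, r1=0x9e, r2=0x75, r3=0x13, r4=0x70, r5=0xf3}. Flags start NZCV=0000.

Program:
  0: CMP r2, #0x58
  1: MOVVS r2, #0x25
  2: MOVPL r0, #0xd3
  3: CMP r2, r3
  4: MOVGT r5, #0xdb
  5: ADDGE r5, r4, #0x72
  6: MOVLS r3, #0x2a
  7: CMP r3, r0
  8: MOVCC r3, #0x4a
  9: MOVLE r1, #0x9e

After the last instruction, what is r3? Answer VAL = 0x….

0: ✓ CMP  NZCV=0010
1: · MOVVS
2: ✓ MOVPL  r0←0xd3
3: ✓ CMP  NZCV=0010
4: ✓ MOVGT  r5←0xdb
5: ✓ ADDGE  r5←0xe2
6: · MOVLS
7: ✓ CMP  NZCV=0000
8: ✓ MOVCC  r3←0x4a
9: · MOVLE

VAL = 0x4a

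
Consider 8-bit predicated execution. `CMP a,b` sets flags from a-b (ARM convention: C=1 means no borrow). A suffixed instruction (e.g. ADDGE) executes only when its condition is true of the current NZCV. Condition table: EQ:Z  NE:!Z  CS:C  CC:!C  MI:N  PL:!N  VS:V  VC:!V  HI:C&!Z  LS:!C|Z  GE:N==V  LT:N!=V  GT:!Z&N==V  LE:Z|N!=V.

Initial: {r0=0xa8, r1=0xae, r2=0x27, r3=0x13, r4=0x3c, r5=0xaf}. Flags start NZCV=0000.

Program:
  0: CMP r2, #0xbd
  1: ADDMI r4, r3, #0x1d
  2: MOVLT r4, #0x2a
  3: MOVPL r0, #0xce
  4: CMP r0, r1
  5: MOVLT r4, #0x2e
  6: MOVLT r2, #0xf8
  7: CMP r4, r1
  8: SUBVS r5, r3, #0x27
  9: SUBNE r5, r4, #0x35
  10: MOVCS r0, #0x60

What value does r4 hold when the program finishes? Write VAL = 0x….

[0] flags=0000 → (cmp)
[1] flags=0000 MI?F → skip
[2] flags=0000 LT?F → skip
[3] flags=0000 PL?T → r0=0xce
[4] flags=0010 → (cmp)
[5] flags=0010 LT?F → skip
[6] flags=0010 LT?F → skip
[7] flags=1001 → (cmp)
[8] flags=1001 VS?T → r5=0xec
[9] flags=1001 NE?T → r5=0x07
[10] flags=1001 CS?F → skip

VAL = 0x3c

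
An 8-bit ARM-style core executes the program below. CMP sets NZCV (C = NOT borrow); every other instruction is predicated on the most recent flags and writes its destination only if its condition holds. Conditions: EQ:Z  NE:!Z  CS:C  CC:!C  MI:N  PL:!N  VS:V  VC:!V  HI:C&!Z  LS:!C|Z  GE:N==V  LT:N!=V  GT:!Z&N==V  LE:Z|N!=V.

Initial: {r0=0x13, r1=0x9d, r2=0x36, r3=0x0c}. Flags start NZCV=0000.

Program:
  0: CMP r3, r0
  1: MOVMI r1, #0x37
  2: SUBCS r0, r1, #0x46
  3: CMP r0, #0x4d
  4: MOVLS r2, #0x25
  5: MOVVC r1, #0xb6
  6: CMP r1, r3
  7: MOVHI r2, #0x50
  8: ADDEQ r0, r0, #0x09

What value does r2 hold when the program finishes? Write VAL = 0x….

[0] flags=1000 → (cmp)
[1] flags=1000 MI?T → r1=0x37
[2] flags=1000 CS?F → skip
[3] flags=1000 → (cmp)
[4] flags=1000 LS?T → r2=0x25
[5] flags=1000 VC?T → r1=0xb6
[6] flags=1010 → (cmp)
[7] flags=1010 HI?T → r2=0x50
[8] flags=1010 EQ?F → skip

VAL = 0x50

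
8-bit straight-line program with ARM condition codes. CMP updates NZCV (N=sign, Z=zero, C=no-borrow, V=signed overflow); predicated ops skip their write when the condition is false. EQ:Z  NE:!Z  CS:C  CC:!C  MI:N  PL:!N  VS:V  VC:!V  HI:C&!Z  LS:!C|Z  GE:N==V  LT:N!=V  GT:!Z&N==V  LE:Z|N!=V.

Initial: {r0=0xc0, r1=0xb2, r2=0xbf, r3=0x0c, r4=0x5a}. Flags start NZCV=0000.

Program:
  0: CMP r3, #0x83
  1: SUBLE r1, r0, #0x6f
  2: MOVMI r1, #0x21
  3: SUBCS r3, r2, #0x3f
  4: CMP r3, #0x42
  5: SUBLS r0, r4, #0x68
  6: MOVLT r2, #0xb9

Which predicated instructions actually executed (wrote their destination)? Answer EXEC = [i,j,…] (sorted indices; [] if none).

0: ✓ CMP  NZCV=1001
1: · SUBLE
2: ✓ MOVMI  r1←0x21
3: · SUBCS
4: ✓ CMP  NZCV=1000
5: ✓ SUBLS  r0←0xf2
6: ✓ MOVLT  r2←0xb9

EXEC = [2,5,6]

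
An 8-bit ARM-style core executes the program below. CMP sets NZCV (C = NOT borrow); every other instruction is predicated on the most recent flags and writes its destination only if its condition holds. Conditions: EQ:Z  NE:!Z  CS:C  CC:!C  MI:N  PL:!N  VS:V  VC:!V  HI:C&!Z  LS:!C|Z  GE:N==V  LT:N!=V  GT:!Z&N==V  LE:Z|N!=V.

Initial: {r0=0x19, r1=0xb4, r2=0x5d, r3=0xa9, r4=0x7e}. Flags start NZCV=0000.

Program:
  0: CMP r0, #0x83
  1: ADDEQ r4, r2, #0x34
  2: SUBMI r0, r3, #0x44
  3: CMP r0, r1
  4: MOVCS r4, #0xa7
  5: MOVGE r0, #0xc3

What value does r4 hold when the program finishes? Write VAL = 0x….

0: ✓ CMP  NZCV=1001
1: · ADDEQ
2: ✓ SUBMI  r0←0x65
3: ✓ CMP  NZCV=1001
4: · MOVCS
5: ✓ MOVGE  r0←0xc3

VAL = 0x7e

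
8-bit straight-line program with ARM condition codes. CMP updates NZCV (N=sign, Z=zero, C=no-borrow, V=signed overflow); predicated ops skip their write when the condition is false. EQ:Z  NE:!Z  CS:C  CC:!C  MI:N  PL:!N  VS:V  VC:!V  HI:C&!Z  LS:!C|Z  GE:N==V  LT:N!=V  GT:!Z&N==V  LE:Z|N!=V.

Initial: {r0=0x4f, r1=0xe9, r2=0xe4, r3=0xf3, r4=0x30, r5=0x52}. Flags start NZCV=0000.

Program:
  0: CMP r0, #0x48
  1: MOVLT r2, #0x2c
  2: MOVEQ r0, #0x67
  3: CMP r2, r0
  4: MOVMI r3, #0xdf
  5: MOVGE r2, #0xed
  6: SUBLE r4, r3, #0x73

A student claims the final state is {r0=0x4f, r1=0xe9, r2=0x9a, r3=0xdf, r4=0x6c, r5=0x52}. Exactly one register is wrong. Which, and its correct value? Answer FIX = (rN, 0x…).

FIX = (r2, 0xe4)

0: ✓ CMP  NZCV=0010
1: · MOVLT
2: · MOVEQ
3: ✓ CMP  NZCV=1010
4: ✓ MOVMI  r3←0xdf
5: · MOVGE
6: ✓ SUBLE  r4←0x6c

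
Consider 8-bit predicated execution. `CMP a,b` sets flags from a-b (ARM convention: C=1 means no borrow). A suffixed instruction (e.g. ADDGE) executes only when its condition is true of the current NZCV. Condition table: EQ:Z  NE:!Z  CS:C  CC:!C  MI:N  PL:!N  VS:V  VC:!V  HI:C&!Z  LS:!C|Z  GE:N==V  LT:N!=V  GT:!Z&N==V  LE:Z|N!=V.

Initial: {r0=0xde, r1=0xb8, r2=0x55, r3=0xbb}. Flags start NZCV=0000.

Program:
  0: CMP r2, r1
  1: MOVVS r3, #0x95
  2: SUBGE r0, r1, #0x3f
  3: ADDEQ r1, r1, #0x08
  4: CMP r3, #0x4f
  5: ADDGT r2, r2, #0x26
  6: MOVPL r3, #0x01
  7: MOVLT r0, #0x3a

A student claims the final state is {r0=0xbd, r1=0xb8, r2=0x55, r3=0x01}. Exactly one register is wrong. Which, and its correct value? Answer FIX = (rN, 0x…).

0: ✓ CMP  NZCV=1001
1: ✓ MOVVS  r3←0x95
2: ✓ SUBGE  r0←0x79
3: · ADDEQ
4: ✓ CMP  NZCV=0011
5: · ADDGT
6: ✓ MOVPL  r3←0x01
7: ✓ MOVLT  r0←0x3a

FIX = (r0, 0x3a)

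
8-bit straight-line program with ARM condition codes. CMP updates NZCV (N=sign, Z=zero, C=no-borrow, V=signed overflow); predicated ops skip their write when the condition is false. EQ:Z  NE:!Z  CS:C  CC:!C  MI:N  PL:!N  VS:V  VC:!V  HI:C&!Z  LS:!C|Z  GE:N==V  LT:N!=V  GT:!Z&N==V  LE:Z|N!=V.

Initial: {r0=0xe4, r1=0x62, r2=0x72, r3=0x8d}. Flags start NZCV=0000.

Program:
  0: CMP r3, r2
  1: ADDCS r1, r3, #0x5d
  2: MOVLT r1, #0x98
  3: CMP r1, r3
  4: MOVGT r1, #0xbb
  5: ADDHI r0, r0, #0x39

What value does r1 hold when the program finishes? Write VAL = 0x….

[0] flags=0011 → (cmp)
[1] flags=0011 CS?T → r1=0xea
[2] flags=0011 LT?T → r1=0x98
[3] flags=0010 → (cmp)
[4] flags=0010 GT?T → r1=0xbb
[5] flags=0010 HI?T → r0=0x1d

VAL = 0xbb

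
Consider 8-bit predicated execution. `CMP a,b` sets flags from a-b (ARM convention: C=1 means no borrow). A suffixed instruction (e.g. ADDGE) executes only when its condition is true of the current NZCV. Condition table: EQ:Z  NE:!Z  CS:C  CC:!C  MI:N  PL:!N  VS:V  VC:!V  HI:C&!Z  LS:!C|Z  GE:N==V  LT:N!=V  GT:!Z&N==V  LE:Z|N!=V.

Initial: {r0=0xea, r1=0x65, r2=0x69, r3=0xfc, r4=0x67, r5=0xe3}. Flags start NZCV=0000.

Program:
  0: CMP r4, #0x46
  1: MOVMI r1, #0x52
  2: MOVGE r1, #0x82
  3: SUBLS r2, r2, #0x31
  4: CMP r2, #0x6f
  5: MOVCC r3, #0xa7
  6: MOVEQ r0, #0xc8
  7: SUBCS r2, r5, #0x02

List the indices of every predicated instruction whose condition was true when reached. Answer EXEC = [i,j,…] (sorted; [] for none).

[0] flags=0010 → (cmp)
[1] flags=0010 MI?F → skip
[2] flags=0010 GE?T → r1=0x82
[3] flags=0010 LS?F → skip
[4] flags=1000 → (cmp)
[5] flags=1000 CC?T → r3=0xa7
[6] flags=1000 EQ?F → skip
[7] flags=1000 CS?F → skip

EXEC = [2,5]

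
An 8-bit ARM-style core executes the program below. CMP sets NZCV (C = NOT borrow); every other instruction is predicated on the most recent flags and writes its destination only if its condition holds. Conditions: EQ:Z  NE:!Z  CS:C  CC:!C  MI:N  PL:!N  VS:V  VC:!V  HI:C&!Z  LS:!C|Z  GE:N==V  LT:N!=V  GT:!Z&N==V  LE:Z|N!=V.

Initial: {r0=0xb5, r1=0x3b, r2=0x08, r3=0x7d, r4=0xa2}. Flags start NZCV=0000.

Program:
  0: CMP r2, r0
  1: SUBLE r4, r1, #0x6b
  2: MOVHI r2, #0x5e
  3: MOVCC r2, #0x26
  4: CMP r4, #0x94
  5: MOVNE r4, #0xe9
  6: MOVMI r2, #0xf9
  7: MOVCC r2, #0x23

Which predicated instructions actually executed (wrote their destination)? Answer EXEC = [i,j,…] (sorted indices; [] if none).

[0] flags=0000 → (cmp)
[1] flags=0000 LE?F → skip
[2] flags=0000 HI?F → skip
[3] flags=0000 CC?T → r2=0x26
[4] flags=0010 → (cmp)
[5] flags=0010 NE?T → r4=0xe9
[6] flags=0010 MI?F → skip
[7] flags=0010 CC?F → skip

EXEC = [3,5]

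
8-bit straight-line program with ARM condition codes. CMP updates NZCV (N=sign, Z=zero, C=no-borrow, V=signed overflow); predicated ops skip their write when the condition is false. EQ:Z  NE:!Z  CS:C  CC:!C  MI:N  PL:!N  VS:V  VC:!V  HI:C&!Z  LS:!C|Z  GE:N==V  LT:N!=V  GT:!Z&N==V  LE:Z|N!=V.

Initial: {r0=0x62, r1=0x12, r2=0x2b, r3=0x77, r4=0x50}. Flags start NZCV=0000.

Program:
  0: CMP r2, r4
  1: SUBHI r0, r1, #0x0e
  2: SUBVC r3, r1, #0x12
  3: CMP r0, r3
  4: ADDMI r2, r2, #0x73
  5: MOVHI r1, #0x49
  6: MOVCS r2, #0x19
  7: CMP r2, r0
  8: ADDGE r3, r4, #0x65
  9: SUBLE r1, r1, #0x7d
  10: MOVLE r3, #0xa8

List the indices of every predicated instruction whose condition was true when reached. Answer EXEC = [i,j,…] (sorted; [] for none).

[0] flags=1000 → (cmp)
[1] flags=1000 HI?F → skip
[2] flags=1000 VC?T → r3=0x00
[3] flags=0010 → (cmp)
[4] flags=0010 MI?F → skip
[5] flags=0010 HI?T → r1=0x49
[6] flags=0010 CS?T → r2=0x19
[7] flags=1000 → (cmp)
[8] flags=1000 GE?F → skip
[9] flags=1000 LE?T → r1=0xcc
[10] flags=1000 LE?T → r3=0xa8

EXEC = [2,5,6,9,10]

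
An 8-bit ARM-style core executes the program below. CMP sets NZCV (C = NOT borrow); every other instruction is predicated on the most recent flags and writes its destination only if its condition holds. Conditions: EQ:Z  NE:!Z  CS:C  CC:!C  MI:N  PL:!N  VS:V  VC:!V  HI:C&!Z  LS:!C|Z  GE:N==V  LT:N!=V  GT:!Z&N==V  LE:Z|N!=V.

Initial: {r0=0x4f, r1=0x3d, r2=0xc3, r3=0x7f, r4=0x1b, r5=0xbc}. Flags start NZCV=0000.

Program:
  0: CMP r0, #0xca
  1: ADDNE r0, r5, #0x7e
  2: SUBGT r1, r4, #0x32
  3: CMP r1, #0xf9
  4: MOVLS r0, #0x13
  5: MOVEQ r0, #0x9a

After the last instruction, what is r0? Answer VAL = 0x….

[0] flags=1001 → (cmp)
[1] flags=1001 NE?T → r0=0x3a
[2] flags=1001 GT?T → r1=0xe9
[3] flags=1000 → (cmp)
[4] flags=1000 LS?T → r0=0x13
[5] flags=1000 EQ?F → skip

VAL = 0x13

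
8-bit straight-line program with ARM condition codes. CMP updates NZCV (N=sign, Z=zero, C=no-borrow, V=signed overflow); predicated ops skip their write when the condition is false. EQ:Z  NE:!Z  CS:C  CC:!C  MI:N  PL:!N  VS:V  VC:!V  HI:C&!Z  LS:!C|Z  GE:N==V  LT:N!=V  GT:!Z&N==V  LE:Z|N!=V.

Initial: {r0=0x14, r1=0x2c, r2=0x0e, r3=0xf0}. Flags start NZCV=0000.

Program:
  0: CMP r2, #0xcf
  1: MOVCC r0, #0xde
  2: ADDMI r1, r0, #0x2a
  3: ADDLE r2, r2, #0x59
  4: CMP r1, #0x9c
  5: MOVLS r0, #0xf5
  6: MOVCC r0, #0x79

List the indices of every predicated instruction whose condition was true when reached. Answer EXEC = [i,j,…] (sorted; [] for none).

0: ✓ CMP  NZCV=0000
1: ✓ MOVCC  r0←0xde
2: · ADDMI
3: · ADDLE
4: ✓ CMP  NZCV=1001
5: ✓ MOVLS  r0←0xf5
6: ✓ MOVCC  r0←0x79

EXEC = [1,5,6]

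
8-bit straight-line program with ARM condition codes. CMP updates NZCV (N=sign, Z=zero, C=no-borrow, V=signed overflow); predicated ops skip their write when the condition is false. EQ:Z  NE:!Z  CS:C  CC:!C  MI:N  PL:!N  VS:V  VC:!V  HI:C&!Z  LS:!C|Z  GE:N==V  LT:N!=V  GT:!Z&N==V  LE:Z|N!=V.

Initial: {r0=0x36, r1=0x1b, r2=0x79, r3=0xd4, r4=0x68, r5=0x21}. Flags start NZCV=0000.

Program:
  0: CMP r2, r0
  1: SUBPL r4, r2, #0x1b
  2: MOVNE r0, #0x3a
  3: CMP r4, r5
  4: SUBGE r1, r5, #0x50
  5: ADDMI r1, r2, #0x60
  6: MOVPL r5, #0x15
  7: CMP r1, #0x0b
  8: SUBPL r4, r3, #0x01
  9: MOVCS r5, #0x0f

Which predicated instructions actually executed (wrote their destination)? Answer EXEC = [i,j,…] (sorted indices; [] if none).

0: ✓ CMP  NZCV=0010
1: ✓ SUBPL  r4←0x5e
2: ✓ MOVNE  r0←0x3a
3: ✓ CMP  NZCV=0010
4: ✓ SUBGE  r1←0xd1
5: · ADDMI
6: ✓ MOVPL  r5←0x15
7: ✓ CMP  NZCV=1010
8: · SUBPL
9: ✓ MOVCS  r5←0x0f

EXEC = [1,2,4,6,9]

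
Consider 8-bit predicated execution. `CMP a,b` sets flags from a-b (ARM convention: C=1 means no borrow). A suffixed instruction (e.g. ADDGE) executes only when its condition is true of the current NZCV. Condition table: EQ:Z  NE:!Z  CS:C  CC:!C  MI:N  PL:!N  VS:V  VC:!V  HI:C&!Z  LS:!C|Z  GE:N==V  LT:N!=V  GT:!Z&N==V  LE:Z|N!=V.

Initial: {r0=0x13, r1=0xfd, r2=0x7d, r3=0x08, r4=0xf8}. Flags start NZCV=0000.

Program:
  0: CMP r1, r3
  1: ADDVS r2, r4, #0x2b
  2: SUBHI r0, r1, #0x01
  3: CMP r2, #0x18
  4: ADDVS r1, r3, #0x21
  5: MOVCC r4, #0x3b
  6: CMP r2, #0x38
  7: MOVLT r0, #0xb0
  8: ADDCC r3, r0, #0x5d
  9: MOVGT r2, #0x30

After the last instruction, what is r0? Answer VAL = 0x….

0: ✓ CMP  NZCV=1010
1: · ADDVS
2: ✓ SUBHI  r0←0xfc
3: ✓ CMP  NZCV=0010
4: · ADDVS
5: · MOVCC
6: ✓ CMP  NZCV=0010
7: · MOVLT
8: · ADDCC
9: ✓ MOVGT  r2←0x30

VAL = 0xfc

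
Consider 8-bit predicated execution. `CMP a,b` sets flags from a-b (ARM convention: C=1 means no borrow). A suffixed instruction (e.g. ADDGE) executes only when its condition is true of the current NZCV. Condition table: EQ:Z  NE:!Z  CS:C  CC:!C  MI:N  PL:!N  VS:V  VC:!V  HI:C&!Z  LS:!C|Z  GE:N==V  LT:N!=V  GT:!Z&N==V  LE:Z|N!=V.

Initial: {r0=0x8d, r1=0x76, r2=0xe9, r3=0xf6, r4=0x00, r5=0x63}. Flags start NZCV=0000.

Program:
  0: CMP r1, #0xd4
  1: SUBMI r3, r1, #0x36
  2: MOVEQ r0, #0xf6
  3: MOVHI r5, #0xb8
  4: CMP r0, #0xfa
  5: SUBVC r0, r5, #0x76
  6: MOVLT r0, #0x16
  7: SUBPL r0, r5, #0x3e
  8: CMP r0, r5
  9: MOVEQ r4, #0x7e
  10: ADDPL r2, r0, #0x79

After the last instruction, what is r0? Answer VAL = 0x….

[0] flags=1001 → (cmp)
[1] flags=1001 MI?T → r3=0x40
[2] flags=1001 EQ?F → skip
[3] flags=1001 HI?F → skip
[4] flags=1000 → (cmp)
[5] flags=1000 VC?T → r0=0xed
[6] flags=1000 LT?T → r0=0x16
[7] flags=1000 PL?F → skip
[8] flags=1000 → (cmp)
[9] flags=1000 EQ?F → skip
[10] flags=1000 PL?F → skip

VAL = 0x16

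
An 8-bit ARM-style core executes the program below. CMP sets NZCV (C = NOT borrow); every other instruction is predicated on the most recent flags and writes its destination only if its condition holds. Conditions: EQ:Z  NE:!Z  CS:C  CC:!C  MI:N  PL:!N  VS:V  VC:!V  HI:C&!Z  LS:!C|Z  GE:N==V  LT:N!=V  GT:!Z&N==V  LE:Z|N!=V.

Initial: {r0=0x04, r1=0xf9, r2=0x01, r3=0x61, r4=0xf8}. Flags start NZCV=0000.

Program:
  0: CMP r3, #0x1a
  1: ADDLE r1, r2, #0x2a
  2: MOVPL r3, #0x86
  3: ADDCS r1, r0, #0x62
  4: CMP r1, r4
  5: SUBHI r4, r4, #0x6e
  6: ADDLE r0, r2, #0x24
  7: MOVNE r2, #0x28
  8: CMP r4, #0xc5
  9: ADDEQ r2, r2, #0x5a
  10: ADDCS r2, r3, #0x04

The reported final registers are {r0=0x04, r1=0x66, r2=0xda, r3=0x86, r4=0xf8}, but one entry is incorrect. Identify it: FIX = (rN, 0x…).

[0] flags=0010 → (cmp)
[1] flags=0010 LE?F → skip
[2] flags=0010 PL?T → r3=0x86
[3] flags=0010 CS?T → r1=0x66
[4] flags=0000 → (cmp)
[5] flags=0000 HI?F → skip
[6] flags=0000 LE?F → skip
[7] flags=0000 NE?T → r2=0x28
[8] flags=0010 → (cmp)
[9] flags=0010 EQ?F → skip
[10] flags=0010 CS?T → r2=0x8a

FIX = (r2, 0x8a)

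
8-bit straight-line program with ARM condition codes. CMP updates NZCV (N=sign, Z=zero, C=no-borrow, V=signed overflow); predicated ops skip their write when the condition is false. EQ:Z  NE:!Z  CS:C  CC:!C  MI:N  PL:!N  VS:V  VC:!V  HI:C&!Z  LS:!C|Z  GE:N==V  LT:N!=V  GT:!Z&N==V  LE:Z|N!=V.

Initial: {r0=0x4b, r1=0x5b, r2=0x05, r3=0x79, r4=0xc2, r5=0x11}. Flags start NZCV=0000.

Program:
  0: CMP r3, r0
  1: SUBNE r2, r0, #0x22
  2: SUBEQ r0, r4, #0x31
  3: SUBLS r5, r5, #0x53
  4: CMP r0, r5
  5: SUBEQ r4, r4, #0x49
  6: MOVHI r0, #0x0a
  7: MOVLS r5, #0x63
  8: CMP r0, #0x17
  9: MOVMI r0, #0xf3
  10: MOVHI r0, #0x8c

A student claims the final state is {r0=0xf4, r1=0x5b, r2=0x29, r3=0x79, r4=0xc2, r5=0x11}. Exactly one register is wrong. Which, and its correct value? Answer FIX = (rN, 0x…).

FIX = (r0, 0xf3)

[0] flags=0010 → (cmp)
[1] flags=0010 NE?T → r2=0x29
[2] flags=0010 EQ?F → skip
[3] flags=0010 LS?F → skip
[4] flags=0010 → (cmp)
[5] flags=0010 EQ?F → skip
[6] flags=0010 HI?T → r0=0x0a
[7] flags=0010 LS?F → skip
[8] flags=1000 → (cmp)
[9] flags=1000 MI?T → r0=0xf3
[10] flags=1000 HI?F → skip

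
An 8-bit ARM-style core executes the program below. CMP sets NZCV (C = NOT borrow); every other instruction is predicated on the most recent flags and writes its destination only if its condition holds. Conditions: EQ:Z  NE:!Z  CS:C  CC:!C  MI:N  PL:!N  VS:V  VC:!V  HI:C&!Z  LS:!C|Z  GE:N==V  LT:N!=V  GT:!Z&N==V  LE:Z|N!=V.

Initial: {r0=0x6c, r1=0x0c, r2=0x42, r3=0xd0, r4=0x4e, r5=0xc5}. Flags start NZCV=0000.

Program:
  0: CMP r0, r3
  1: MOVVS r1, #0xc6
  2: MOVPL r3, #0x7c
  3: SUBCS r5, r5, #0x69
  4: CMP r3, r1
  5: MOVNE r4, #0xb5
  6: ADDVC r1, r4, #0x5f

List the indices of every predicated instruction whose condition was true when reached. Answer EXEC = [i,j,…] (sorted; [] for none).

[0] flags=1001 → (cmp)
[1] flags=1001 VS?T → r1=0xc6
[2] flags=1001 PL?F → skip
[3] flags=1001 CS?F → skip
[4] flags=0010 → (cmp)
[5] flags=0010 NE?T → r4=0xb5
[6] flags=0010 VC?T → r1=0x14

EXEC = [1,5,6]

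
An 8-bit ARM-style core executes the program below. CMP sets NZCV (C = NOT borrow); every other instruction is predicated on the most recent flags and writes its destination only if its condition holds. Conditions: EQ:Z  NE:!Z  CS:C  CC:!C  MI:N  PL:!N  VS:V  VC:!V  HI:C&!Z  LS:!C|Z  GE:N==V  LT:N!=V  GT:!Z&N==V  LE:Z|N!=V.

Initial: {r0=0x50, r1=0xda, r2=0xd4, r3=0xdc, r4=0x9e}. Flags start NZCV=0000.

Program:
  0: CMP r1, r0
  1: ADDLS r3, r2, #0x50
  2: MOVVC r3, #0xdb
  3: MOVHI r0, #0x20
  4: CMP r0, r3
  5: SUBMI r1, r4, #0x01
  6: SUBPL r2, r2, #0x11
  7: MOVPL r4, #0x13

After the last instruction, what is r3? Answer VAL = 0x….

VAL = 0xdb

0: ✓ CMP  NZCV=1010
1: · ADDLS
2: ✓ MOVVC  r3←0xdb
3: ✓ MOVHI  r0←0x20
4: ✓ CMP  NZCV=0000
5: · SUBMI
6: ✓ SUBPL  r2←0xc3
7: ✓ MOVPL  r4←0x13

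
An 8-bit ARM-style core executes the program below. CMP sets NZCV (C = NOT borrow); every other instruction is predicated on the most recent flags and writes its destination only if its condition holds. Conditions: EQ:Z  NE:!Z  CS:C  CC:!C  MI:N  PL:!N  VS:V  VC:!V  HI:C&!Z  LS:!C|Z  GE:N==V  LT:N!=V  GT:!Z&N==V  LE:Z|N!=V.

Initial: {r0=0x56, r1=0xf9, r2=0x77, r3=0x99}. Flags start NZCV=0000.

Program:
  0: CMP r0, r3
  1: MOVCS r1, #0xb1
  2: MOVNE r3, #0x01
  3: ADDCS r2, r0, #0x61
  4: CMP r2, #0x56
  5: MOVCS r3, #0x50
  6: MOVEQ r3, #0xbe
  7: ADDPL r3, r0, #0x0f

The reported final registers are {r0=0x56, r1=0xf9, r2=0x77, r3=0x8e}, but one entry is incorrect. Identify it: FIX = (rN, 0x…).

FIX = (r3, 0x65)

[0] flags=1001 → (cmp)
[1] flags=1001 CS?F → skip
[2] flags=1001 NE?T → r3=0x01
[3] flags=1001 CS?F → skip
[4] flags=0010 → (cmp)
[5] flags=0010 CS?T → r3=0x50
[6] flags=0010 EQ?F → skip
[7] flags=0010 PL?T → r3=0x65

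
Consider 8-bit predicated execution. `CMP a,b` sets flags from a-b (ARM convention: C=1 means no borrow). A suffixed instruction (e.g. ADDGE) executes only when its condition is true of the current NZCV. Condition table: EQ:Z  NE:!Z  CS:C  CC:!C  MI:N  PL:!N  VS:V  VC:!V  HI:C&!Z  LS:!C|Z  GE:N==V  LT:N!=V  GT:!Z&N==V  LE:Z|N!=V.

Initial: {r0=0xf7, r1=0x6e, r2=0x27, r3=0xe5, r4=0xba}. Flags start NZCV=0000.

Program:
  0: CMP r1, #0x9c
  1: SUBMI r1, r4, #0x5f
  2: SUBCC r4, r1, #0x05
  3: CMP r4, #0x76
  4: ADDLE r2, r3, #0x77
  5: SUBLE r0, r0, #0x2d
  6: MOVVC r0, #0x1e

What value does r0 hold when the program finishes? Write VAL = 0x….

[0] flags=1001 → (cmp)
[1] flags=1001 MI?T → r1=0x5b
[2] flags=1001 CC?T → r4=0x56
[3] flags=1000 → (cmp)
[4] flags=1000 LE?T → r2=0x5c
[5] flags=1000 LE?T → r0=0xca
[6] flags=1000 VC?T → r0=0x1e

VAL = 0x1e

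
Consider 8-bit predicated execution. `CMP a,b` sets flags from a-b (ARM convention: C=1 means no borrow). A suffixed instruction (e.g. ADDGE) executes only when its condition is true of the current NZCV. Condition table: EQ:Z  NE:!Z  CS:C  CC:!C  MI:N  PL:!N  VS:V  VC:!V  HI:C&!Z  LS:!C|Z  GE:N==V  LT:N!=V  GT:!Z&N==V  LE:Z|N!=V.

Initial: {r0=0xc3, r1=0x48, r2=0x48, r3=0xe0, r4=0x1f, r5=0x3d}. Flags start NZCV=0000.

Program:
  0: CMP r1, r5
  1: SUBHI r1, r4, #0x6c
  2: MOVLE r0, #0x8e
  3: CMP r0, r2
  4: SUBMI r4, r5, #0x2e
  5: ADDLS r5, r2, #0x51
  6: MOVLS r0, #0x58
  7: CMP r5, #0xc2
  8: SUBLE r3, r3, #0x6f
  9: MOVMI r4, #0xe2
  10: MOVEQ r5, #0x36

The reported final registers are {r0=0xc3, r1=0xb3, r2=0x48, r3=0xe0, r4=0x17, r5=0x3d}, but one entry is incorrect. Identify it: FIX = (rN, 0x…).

[0] flags=0010 → (cmp)
[1] flags=0010 HI?T → r1=0xb3
[2] flags=0010 LE?F → skip
[3] flags=0011 → (cmp)
[4] flags=0011 MI?F → skip
[5] flags=0011 LS?F → skip
[6] flags=0011 LS?F → skip
[7] flags=0000 → (cmp)
[8] flags=0000 LE?F → skip
[9] flags=0000 MI?F → skip
[10] flags=0000 EQ?F → skip

FIX = (r4, 0x1f)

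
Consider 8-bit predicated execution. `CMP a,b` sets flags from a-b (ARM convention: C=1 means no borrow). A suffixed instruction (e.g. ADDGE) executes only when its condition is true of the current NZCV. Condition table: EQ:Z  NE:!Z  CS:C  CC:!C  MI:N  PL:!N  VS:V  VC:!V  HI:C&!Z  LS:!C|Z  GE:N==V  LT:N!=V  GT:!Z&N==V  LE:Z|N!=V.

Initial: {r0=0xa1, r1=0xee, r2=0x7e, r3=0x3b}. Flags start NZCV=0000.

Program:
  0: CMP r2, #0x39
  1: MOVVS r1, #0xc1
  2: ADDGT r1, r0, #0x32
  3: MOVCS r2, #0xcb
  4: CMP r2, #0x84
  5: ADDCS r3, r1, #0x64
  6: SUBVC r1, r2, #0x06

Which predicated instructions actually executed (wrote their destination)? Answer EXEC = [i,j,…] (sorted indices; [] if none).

[0] flags=0010 → (cmp)
[1] flags=0010 VS?F → skip
[2] flags=0010 GT?T → r1=0xd3
[3] flags=0010 CS?T → r2=0xcb
[4] flags=0010 → (cmp)
[5] flags=0010 CS?T → r3=0x37
[6] flags=0010 VC?T → r1=0xc5

EXEC = [2,3,5,6]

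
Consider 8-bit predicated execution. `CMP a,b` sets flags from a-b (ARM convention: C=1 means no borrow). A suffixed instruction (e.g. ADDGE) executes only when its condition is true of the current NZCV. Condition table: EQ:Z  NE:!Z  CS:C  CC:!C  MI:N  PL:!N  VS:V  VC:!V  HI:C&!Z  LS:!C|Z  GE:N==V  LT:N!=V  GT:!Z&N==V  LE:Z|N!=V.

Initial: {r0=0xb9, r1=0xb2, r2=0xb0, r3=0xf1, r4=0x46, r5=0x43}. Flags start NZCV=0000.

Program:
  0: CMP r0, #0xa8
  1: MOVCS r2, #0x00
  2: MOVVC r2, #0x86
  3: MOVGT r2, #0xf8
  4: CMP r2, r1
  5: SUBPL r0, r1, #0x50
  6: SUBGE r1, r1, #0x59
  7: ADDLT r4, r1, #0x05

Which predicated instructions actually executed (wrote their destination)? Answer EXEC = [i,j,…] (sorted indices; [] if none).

[0] flags=0010 → (cmp)
[1] flags=0010 CS?T → r2=0x00
[2] flags=0010 VC?T → r2=0x86
[3] flags=0010 GT?T → r2=0xf8
[4] flags=0010 → (cmp)
[5] flags=0010 PL?T → r0=0x62
[6] flags=0010 GE?T → r1=0x59
[7] flags=0010 LT?F → skip

EXEC = [1,2,3,5,6]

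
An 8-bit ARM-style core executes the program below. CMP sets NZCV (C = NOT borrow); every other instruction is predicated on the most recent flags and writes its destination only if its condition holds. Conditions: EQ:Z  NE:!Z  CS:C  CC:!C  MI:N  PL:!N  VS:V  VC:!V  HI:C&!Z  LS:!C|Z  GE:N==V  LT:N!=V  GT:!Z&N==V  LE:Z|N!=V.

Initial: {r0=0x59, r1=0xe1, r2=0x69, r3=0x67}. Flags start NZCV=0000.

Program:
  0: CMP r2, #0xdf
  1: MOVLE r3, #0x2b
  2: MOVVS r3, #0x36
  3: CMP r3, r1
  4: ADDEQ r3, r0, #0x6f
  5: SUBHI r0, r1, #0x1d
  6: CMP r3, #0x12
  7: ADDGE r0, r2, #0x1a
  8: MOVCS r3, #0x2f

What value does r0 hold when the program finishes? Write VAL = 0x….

[0] flags=1001 → (cmp)
[1] flags=1001 LE?F → skip
[2] flags=1001 VS?T → r3=0x36
[3] flags=0000 → (cmp)
[4] flags=0000 EQ?F → skip
[5] flags=0000 HI?F → skip
[6] flags=0010 → (cmp)
[7] flags=0010 GE?T → r0=0x83
[8] flags=0010 CS?T → r3=0x2f

VAL = 0x83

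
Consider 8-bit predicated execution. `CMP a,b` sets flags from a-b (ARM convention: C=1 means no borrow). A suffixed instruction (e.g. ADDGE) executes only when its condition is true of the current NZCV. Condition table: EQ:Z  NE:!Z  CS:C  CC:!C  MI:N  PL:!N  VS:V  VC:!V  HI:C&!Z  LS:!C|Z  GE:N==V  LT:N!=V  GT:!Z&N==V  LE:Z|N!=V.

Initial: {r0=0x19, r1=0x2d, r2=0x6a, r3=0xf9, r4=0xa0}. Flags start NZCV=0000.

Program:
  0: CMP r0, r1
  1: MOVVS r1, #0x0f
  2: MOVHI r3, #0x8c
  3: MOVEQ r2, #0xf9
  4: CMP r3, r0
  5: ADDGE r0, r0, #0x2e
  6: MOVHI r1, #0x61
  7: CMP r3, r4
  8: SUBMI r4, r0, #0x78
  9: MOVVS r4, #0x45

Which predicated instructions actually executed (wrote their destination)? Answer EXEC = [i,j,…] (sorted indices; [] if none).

[0] flags=1000 → (cmp)
[1] flags=1000 VS?F → skip
[2] flags=1000 HI?F → skip
[3] flags=1000 EQ?F → skip
[4] flags=1010 → (cmp)
[5] flags=1010 GE?F → skip
[6] flags=1010 HI?T → r1=0x61
[7] flags=0010 → (cmp)
[8] flags=0010 MI?F → skip
[9] flags=0010 VS?F → skip

EXEC = [6]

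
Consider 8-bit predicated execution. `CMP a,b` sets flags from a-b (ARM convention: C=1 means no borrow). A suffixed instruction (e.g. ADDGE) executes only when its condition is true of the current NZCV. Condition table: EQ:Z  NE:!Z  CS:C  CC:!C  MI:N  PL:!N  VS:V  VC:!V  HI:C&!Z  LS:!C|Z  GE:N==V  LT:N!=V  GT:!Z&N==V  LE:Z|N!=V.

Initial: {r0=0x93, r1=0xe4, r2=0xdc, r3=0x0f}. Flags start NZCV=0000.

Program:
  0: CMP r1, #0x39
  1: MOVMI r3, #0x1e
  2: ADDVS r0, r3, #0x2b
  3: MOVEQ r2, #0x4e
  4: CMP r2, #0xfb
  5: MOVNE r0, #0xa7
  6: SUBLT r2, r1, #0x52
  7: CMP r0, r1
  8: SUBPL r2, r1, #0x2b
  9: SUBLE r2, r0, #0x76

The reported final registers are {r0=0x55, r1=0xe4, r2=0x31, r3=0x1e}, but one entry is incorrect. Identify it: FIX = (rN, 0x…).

0: ✓ CMP  NZCV=1010
1: ✓ MOVMI  r3←0x1e
2: · ADDVS
3: · MOVEQ
4: ✓ CMP  NZCV=1000
5: ✓ MOVNE  r0←0xa7
6: ✓ SUBLT  r2←0x92
7: ✓ CMP  NZCV=1000
8: · SUBPL
9: ✓ SUBLE  r2←0x31

FIX = (r0, 0xa7)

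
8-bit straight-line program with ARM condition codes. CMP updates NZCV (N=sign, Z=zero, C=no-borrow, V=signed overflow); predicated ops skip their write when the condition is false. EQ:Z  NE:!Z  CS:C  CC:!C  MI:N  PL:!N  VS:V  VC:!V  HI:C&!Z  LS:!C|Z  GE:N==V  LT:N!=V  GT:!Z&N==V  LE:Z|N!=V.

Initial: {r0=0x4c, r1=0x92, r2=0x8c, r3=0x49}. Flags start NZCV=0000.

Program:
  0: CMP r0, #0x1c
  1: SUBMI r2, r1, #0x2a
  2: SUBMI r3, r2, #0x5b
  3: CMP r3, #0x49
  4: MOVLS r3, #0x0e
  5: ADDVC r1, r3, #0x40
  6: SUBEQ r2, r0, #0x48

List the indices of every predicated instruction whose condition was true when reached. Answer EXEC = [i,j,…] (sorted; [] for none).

EXEC = [4,5,6]

[0] flags=0010 → (cmp)
[1] flags=0010 MI?F → skip
[2] flags=0010 MI?F → skip
[3] flags=0110 → (cmp)
[4] flags=0110 LS?T → r3=0x0e
[5] flags=0110 VC?T → r1=0x4e
[6] flags=0110 EQ?T → r2=0x04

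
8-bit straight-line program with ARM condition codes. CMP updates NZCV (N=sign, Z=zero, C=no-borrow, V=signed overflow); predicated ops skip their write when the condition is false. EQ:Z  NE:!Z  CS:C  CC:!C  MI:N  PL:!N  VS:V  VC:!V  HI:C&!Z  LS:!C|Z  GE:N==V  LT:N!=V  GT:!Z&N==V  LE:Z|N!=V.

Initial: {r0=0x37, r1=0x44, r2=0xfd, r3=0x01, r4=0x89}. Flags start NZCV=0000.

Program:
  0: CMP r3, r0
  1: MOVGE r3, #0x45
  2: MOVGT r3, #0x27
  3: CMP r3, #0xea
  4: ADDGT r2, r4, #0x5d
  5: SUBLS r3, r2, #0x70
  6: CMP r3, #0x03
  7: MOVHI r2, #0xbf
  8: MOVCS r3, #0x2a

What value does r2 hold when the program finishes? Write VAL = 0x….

VAL = 0xbf

[0] flags=1000 → (cmp)
[1] flags=1000 GE?F → skip
[2] flags=1000 GT?F → skip
[3] flags=0000 → (cmp)
[4] flags=0000 GT?T → r2=0xe6
[5] flags=0000 LS?T → r3=0x76
[6] flags=0010 → (cmp)
[7] flags=0010 HI?T → r2=0xbf
[8] flags=0010 CS?T → r3=0x2a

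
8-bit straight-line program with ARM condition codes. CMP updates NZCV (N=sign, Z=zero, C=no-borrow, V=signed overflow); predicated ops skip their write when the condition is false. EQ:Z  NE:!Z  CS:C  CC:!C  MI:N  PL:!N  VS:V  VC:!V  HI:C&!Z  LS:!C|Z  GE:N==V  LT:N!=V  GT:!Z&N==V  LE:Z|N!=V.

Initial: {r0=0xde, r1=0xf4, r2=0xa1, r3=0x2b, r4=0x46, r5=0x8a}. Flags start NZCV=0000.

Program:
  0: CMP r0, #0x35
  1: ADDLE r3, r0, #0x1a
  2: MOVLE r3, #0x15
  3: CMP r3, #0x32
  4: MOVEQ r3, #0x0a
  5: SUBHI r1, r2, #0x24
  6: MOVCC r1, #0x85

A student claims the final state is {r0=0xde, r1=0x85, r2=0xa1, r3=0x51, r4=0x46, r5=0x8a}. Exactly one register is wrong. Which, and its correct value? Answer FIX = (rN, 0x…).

[0] flags=1010 → (cmp)
[1] flags=1010 LE?T → r3=0xf8
[2] flags=1010 LE?T → r3=0x15
[3] flags=1000 → (cmp)
[4] flags=1000 EQ?F → skip
[5] flags=1000 HI?F → skip
[6] flags=1000 CC?T → r1=0x85

FIX = (r3, 0x15)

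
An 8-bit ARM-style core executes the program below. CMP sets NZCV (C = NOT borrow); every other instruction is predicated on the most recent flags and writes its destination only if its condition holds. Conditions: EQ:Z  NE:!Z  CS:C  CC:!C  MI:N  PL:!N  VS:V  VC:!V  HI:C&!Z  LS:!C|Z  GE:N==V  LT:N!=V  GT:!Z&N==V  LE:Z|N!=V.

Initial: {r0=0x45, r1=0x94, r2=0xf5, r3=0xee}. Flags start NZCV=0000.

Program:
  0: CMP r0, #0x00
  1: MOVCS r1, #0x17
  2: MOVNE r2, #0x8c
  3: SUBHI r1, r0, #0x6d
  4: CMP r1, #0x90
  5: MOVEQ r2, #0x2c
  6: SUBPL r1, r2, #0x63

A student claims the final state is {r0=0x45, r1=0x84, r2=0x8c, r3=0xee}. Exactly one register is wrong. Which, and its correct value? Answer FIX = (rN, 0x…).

0: ✓ CMP  NZCV=0010
1: ✓ MOVCS  r1←0x17
2: ✓ MOVNE  r2←0x8c
3: ✓ SUBHI  r1←0xd8
4: ✓ CMP  NZCV=0010
5: · MOVEQ
6: ✓ SUBPL  r1←0x29

FIX = (r1, 0x29)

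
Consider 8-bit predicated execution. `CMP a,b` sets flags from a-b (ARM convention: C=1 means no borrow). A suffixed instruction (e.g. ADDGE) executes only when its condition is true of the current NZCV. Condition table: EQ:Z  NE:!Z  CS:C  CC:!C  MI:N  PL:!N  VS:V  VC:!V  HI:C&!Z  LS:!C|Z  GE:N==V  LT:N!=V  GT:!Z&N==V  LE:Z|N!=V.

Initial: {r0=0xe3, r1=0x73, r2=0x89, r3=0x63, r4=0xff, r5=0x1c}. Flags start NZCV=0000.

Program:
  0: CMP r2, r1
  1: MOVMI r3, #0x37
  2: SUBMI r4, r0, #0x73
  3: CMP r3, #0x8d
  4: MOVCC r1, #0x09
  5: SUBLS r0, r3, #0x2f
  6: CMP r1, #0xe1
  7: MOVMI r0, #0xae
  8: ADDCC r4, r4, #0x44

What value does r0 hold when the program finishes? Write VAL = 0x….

[0] flags=0011 → (cmp)
[1] flags=0011 MI?F → skip
[2] flags=0011 MI?F → skip
[3] flags=1001 → (cmp)
[4] flags=1001 CC?T → r1=0x09
[5] flags=1001 LS?T → r0=0x34
[6] flags=0000 → (cmp)
[7] flags=0000 MI?F → skip
[8] flags=0000 CC?T → r4=0x43

VAL = 0x34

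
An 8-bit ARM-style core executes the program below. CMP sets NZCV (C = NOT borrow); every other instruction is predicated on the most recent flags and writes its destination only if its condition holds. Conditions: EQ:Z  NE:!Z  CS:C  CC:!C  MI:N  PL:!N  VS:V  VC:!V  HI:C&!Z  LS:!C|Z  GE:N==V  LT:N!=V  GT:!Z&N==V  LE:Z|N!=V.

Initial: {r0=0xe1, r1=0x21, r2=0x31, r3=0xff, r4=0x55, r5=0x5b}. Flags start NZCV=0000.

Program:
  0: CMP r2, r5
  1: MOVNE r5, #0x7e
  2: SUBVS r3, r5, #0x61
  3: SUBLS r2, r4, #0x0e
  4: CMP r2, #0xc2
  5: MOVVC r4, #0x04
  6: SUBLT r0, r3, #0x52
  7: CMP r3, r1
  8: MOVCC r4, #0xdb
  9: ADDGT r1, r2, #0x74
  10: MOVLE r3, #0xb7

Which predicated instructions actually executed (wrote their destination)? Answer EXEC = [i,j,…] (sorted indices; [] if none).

[0] flags=1000 → (cmp)
[1] flags=1000 NE?T → r5=0x7e
[2] flags=1000 VS?F → skip
[3] flags=1000 LS?T → r2=0x47
[4] flags=1001 → (cmp)
[5] flags=1001 VC?F → skip
[6] flags=1001 LT?F → skip
[7] flags=1010 → (cmp)
[8] flags=1010 CC?F → skip
[9] flags=1010 GT?F → skip
[10] flags=1010 LE?T → r3=0xb7

EXEC = [1,3,10]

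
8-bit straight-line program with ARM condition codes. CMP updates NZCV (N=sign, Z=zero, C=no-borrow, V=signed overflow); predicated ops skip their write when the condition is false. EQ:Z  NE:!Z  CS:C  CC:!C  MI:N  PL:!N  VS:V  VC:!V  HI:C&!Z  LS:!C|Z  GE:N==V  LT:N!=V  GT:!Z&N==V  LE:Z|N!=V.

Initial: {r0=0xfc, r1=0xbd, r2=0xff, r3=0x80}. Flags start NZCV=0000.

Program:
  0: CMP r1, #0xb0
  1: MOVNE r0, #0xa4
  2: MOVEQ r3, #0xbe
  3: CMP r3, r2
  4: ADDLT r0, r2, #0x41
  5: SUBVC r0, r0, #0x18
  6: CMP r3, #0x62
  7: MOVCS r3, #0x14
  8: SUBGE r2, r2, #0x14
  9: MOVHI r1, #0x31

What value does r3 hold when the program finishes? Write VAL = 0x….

0: ✓ CMP  NZCV=0010
1: ✓ MOVNE  r0←0xa4
2: · MOVEQ
3: ✓ CMP  NZCV=1000
4: ✓ ADDLT  r0←0x40
5: ✓ SUBVC  r0←0x28
6: ✓ CMP  NZCV=0011
7: ✓ MOVCS  r3←0x14
8: · SUBGE
9: ✓ MOVHI  r1←0x31

VAL = 0x14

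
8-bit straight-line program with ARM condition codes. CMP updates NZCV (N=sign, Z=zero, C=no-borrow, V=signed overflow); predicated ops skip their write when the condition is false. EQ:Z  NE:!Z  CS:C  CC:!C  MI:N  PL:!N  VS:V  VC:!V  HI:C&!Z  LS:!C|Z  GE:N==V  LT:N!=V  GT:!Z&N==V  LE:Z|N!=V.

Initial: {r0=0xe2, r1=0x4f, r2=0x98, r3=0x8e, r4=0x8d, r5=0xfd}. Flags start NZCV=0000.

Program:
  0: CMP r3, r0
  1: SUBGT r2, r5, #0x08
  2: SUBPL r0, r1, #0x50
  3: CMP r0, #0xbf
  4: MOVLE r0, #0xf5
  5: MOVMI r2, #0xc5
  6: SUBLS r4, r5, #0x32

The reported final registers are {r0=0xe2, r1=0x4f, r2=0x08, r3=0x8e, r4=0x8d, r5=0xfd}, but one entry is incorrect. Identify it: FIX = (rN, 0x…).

FIX = (r2, 0x98)

0: ✓ CMP  NZCV=1000
1: · SUBGT
2: · SUBPL
3: ✓ CMP  NZCV=0010
4: · MOVLE
5: · MOVMI
6: · SUBLS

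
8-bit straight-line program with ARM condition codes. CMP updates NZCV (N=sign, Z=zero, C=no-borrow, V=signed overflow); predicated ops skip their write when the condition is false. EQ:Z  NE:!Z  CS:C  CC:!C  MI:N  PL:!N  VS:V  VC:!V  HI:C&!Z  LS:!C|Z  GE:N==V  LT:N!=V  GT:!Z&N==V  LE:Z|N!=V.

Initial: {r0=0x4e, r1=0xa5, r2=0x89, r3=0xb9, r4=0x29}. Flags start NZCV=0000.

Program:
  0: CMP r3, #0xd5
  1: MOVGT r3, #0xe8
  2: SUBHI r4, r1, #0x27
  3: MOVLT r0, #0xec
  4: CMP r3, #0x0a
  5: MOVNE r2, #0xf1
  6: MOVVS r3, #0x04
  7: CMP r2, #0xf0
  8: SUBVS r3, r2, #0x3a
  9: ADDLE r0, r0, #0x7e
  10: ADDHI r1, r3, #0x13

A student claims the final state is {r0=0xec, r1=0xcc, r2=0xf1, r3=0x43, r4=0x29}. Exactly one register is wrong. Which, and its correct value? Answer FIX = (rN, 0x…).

[0] flags=1000 → (cmp)
[1] flags=1000 GT?F → skip
[2] flags=1000 HI?F → skip
[3] flags=1000 LT?T → r0=0xec
[4] flags=1010 → (cmp)
[5] flags=1010 NE?T → r2=0xf1
[6] flags=1010 VS?F → skip
[7] flags=0010 → (cmp)
[8] flags=0010 VS?F → skip
[9] flags=0010 LE?F → skip
[10] flags=0010 HI?T → r1=0xcc

FIX = (r3, 0xb9)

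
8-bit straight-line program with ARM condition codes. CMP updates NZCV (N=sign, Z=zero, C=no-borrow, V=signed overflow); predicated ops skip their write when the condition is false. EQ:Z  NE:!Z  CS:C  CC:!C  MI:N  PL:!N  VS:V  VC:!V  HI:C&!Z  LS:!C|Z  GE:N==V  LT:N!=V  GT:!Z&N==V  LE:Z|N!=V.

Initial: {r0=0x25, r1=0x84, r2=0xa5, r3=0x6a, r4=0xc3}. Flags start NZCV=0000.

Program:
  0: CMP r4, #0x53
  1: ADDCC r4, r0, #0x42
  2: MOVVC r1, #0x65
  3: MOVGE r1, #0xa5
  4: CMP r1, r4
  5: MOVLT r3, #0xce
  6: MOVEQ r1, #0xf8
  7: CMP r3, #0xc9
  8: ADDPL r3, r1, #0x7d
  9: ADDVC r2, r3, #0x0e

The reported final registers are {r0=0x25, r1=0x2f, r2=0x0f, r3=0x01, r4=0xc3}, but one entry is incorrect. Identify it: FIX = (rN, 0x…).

[0] flags=0011 → (cmp)
[1] flags=0011 CC?F → skip
[2] flags=0011 VC?F → skip
[3] flags=0011 GE?F → skip
[4] flags=1000 → (cmp)
[5] flags=1000 LT?T → r3=0xce
[6] flags=1000 EQ?F → skip
[7] flags=0010 → (cmp)
[8] flags=0010 PL?T → r3=0x01
[9] flags=0010 VC?T → r2=0x0f

FIX = (r1, 0x84)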